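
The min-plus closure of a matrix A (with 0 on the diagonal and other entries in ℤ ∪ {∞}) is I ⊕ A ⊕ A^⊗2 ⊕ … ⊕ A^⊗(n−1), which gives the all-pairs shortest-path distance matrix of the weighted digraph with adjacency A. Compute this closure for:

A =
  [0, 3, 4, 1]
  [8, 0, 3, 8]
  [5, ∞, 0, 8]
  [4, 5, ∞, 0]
Closure =
  [0, 3, 4, 1]
  [8, 0, 3, 8]
  [5, 8, 0, 6]
  [4, 5, 8, 0]

This is the Floyd-Warshall all-pairs shortest-path computation. For each intermediate vertex k = 0, 1, …, 3, update dist[i][j] ← min(dist[i][j], dist[i][k] + dist[k][j]). The final matrix gives, for each (i, j), the minimum total weight of any directed path from i to j (possibly empty when i = j).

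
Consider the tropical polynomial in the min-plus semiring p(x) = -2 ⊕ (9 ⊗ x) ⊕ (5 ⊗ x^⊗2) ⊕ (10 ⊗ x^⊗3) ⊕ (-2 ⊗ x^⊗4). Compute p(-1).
p(-1) = -6

A tropical monomial a ⊗ x^⊗i evaluates to a + i · x. Evaluating each term at x = -1:
  Term 0 contributes -2 + 0 · -1 = -2
  Term 1 contributes 9 + 1 · -1 = 8
  Term 2 contributes 5 + 2 · -1 = 3
  Term 3 contributes 10 + 3 · -1 = 7
  Term 4 contributes -2 + 4 · -1 = -6
p(-1) = ⊕ of these = min[-2, 8, 3, 7, -6] = -6.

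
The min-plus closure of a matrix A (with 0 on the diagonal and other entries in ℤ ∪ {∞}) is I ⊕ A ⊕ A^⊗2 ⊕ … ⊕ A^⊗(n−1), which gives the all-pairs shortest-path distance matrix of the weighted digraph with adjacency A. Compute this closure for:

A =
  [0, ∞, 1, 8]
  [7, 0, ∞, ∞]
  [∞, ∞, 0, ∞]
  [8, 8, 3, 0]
Closure =
  [0, 16, 1, 8]
  [7, 0, 8, 15]
  [∞, ∞, 0, ∞]
  [8, 8, 3, 0]

This is the Floyd-Warshall all-pairs shortest-path computation. For each intermediate vertex k = 0, 1, …, 3, update dist[i][j] ← min(dist[i][j], dist[i][k] + dist[k][j]). The final matrix gives, for each (i, j), the minimum total weight of any directed path from i to j (possibly empty when i = j).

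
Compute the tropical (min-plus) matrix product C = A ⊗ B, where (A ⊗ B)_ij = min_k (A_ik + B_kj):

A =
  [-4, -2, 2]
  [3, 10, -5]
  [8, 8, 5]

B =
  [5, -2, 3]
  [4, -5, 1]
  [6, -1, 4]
A ⊗ B =
  [1, -7, -1]
  [1, -6, -1]
  [11, 3, 9]

Apply the min-plus product entry-by-entry:
  C[0][0] = min over k of (A[0][0] + B[0][0] = -4 + 5 = 1, A[0][1] + B[1][0] = -2 + 4 = 2, A[0][2] + B[2][0] = 2 + 6 = 8) = 1 (attained at k = 0)
  C[0][1] = min over k of (A[0][0] + B[0][1] = -4 + -2 = -6, A[0][1] + B[1][1] = -2 + -5 = -7, A[0][2] + B[2][1] = 2 + -1 = 1) = -7 (attained at k = 1)
  C[0][2] = min over k of (A[0][0] + B[0][2] = -4 + 3 = -1, A[0][1] + B[1][2] = -2 + 1 = -1, A[0][2] + B[2][2] = 2 + 4 = 6) = -1 (attained at k = 0)
  C[1][0] = min over k of (A[1][0] + B[0][0] = 3 + 5 = 8, A[1][1] + B[1][0] = 10 + 4 = 14, A[1][2] + B[2][0] = -5 + 6 = 1) = 1 (attained at k = 2)
  C[1][1] = min over k of (A[1][0] + B[0][1] = 3 + -2 = 1, A[1][1] + B[1][1] = 10 + -5 = 5, A[1][2] + B[2][1] = -5 + -1 = -6) = -6 (attained at k = 2)
  C[1][2] = min over k of (A[1][0] + B[0][2] = 3 + 3 = 6, A[1][1] + B[1][2] = 10 + 1 = 11, A[1][2] + B[2][2] = -5 + 4 = -1) = -1 (attained at k = 2)
  C[2][0] = min over k of (A[2][0] + B[0][0] = 8 + 5 = 13, A[2][1] + B[1][0] = 8 + 4 = 12, A[2][2] + B[2][0] = 5 + 6 = 11) = 11 (attained at k = 2)
  C[2][1] = min over k of (A[2][0] + B[0][1] = 8 + -2 = 6, A[2][1] + B[1][1] = 8 + -5 = 3, A[2][2] + B[2][1] = 5 + -1 = 4) = 3 (attained at k = 1)
  C[2][2] = min over k of (A[2][0] + B[0][2] = 8 + 3 = 11, A[2][1] + B[1][2] = 8 + 1 = 9, A[2][2] + B[2][2] = 5 + 4 = 9) = 9 (attained at k = 1)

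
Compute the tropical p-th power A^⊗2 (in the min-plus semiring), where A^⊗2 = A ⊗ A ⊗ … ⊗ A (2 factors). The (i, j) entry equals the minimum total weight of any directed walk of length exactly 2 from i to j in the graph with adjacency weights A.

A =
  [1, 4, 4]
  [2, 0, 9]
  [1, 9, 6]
A^⊗2 =
  [2, 4, 5]
  [2, 0, 6]
  [2, 5, 5]

Each entry (A^⊗2)_ij equals the minimum over all length-2 walks i = v_0 → v_1 → … → v_2 = j of Σ_t A[v_t][v_{t+1}]. For example, for (i, j) = (0, 2) we minimise over 3 possible intermediate vertex sequences; the minimum is 5, attained along the walk 0 → 0 → 2.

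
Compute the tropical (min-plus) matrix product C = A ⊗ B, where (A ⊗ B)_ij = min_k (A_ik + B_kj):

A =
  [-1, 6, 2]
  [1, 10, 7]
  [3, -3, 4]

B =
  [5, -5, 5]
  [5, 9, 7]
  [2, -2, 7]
A ⊗ B =
  [4, -6, 4]
  [6, -4, 6]
  [2, -2, 4]

Apply the min-plus product entry-by-entry:
  C[0][0] = min over k of (A[0][0] + B[0][0] = -1 + 5 = 4, A[0][1] + B[1][0] = 6 + 5 = 11, A[0][2] + B[2][0] = 2 + 2 = 4) = 4 (attained at k = 0)
  C[0][1] = min over k of (A[0][0] + B[0][1] = -1 + -5 = -6, A[0][1] + B[1][1] = 6 + 9 = 15, A[0][2] + B[2][1] = 2 + -2 = 0) = -6 (attained at k = 0)
  C[0][2] = min over k of (A[0][0] + B[0][2] = -1 + 5 = 4, A[0][1] + B[1][2] = 6 + 7 = 13, A[0][2] + B[2][2] = 2 + 7 = 9) = 4 (attained at k = 0)
  C[1][0] = min over k of (A[1][0] + B[0][0] = 1 + 5 = 6, A[1][1] + B[1][0] = 10 + 5 = 15, A[1][2] + B[2][0] = 7 + 2 = 9) = 6 (attained at k = 0)
  C[1][1] = min over k of (A[1][0] + B[0][1] = 1 + -5 = -4, A[1][1] + B[1][1] = 10 + 9 = 19, A[1][2] + B[2][1] = 7 + -2 = 5) = -4 (attained at k = 0)
  C[1][2] = min over k of (A[1][0] + B[0][2] = 1 + 5 = 6, A[1][1] + B[1][2] = 10 + 7 = 17, A[1][2] + B[2][2] = 7 + 7 = 14) = 6 (attained at k = 0)
  C[2][0] = min over k of (A[2][0] + B[0][0] = 3 + 5 = 8, A[2][1] + B[1][0] = -3 + 5 = 2, A[2][2] + B[2][0] = 4 + 2 = 6) = 2 (attained at k = 1)
  C[2][1] = min over k of (A[2][0] + B[0][1] = 3 + -5 = -2, A[2][1] + B[1][1] = -3 + 9 = 6, A[2][2] + B[2][1] = 4 + -2 = 2) = -2 (attained at k = 0)
  C[2][2] = min over k of (A[2][0] + B[0][2] = 3 + 5 = 8, A[2][1] + B[1][2] = -3 + 7 = 4, A[2][2] + B[2][2] = 4 + 7 = 11) = 4 (attained at k = 1)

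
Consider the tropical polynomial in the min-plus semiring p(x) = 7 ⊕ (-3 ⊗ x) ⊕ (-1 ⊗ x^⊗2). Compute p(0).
p(0) = -3

A tropical monomial a ⊗ x^⊗i evaluates to a + i · x. Evaluating each term at x = 0:
  Term 0 contributes 7 + 0 · 0 = 7
  Term 1 contributes -3 + 1 · 0 = -3
  Term 2 contributes -1 + 2 · 0 = -1
p(0) = ⊕ of these = min[7, -3, -1] = -3.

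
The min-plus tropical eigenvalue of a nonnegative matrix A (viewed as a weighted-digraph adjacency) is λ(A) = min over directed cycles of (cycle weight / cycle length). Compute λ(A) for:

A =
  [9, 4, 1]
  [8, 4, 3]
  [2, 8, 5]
λ(A) = 3/2

Enumerate directed cycles and compute their means (weight / length). Sample:
  cycle 0 → 0: weight = 9, length = 1, mean = 9/1 ≈ 9.000
  cycle 1 → 1: weight = 4, length = 1, mean = 4/1 ≈ 4.000
  cycle 2 → 2: weight = 5, length = 1, mean = 5/1 ≈ 5.000
  cycle 0 → 1 → 0: weight = 12, length = 2, mean = 12/2 ≈ 6.000
  cycle 0 → 2 → 0: weight = 3, length = 2, mean = 3/2 ≈ 1.500
  cycle 1 → 0 → 1: weight = 12, length = 2, mean = 12/2 ≈ 6.000
Minimum mean = 1.500, attained e.g. along the cycle 0 → 2 → 0 with weight 3 and length 2. So λ(A) = 3/2 = 3/2.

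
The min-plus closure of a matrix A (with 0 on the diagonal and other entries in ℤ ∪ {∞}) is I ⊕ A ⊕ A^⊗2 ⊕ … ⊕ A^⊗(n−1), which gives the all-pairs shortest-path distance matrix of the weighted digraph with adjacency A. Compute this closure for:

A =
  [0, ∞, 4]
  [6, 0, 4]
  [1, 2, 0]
Closure =
  [0, 6, 4]
  [5, 0, 4]
  [1, 2, 0]

This is the Floyd-Warshall all-pairs shortest-path computation. For each intermediate vertex k = 0, 1, …, 2, update dist[i][j] ← min(dist[i][j], dist[i][k] + dist[k][j]). The final matrix gives, for each (i, j), the minimum total weight of any directed path from i to j (possibly empty when i = j).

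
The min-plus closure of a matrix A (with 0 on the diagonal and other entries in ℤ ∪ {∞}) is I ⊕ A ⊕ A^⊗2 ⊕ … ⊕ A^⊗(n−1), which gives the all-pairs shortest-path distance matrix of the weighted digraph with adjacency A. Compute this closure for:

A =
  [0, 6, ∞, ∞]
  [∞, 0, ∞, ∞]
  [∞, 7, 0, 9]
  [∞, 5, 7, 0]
Closure =
  [0, 6, ∞, ∞]
  [∞, 0, ∞, ∞]
  [∞, 7, 0, 9]
  [∞, 5, 7, 0]

This is the Floyd-Warshall all-pairs shortest-path computation. For each intermediate vertex k = 0, 1, …, 3, update dist[i][j] ← min(dist[i][j], dist[i][k] + dist[k][j]). The final matrix gives, for each (i, j), the minimum total weight of any directed path from i to j (possibly empty when i = j).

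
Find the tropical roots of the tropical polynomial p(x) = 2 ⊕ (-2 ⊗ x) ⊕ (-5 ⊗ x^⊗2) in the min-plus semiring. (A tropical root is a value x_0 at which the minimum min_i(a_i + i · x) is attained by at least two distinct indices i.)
Roots: {3, 4}

Each tropical root is a break point of the lower envelope of the lines y = a_i + i · x (there are 3 lines, with slopes 0, 1, ..., 2). Only the lines that attain the minimum somewhere contribute to roots; other lines are dominated. Here the surviving (envelope) indices are i = 2, i = 1, i = 0.
Intersections between consecutive envelope lines give the roots: for adjacent envelope indices i < j the intersection is x = (a_i − a_j) / (j − i). Reading off the sorted break points: {3, 4}.
Verification: at each break x_0, at least two indices attain the minimum of min_i(a_i + i · x_0).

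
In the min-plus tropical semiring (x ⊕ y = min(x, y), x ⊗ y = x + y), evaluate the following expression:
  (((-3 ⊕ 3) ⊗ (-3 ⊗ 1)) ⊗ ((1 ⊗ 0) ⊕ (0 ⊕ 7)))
(((-3 ⊕ 3) ⊗ (-3 ⊗ 1)) ⊗ ((1 ⊗ 0) ⊕ (0 ⊕ 7))) = -5

Expand innermost to outermost. Recall ⊕ takes the minimum of its arguments and ⊗ takes their sum. Working out the expression (((-3 ⊕ 3) ⊗ (-3 ⊗ 1)) ⊗ ((1 ⊗ 0) ⊕ (0 ⊕ 7))) gives -5.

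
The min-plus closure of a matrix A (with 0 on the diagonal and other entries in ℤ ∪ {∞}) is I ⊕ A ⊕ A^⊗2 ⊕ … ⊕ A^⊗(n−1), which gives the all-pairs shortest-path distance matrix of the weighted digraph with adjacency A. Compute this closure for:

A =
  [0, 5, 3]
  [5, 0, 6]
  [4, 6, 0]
Closure =
  [0, 5, 3]
  [5, 0, 6]
  [4, 6, 0]

This is the Floyd-Warshall all-pairs shortest-path computation. For each intermediate vertex k = 0, 1, …, 2, update dist[i][j] ← min(dist[i][j], dist[i][k] + dist[k][j]). The final matrix gives, for each (i, j), the minimum total weight of any directed path from i to j (possibly empty when i = j).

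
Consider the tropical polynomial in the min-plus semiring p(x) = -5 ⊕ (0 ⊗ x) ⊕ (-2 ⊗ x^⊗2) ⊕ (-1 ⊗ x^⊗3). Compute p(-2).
p(-2) = -7

A tropical monomial a ⊗ x^⊗i evaluates to a + i · x. Evaluating each term at x = -2:
  Term 0 contributes -5 + 0 · -2 = -5
  Term 1 contributes 0 + 1 · -2 = -2
  Term 2 contributes -2 + 2 · -2 = -6
  Term 3 contributes -1 + 3 · -2 = -7
p(-2) = ⊕ of these = min[-5, -2, -6, -7] = -7.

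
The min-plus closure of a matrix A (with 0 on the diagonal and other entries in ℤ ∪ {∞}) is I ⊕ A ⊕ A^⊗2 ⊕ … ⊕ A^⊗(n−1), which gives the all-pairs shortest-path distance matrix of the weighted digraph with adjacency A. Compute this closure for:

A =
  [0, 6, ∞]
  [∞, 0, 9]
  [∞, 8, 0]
Closure =
  [0, 6, 15]
  [∞, 0, 9]
  [∞, 8, 0]

This is the Floyd-Warshall all-pairs shortest-path computation. For each intermediate vertex k = 0, 1, …, 2, update dist[i][j] ← min(dist[i][j], dist[i][k] + dist[k][j]). The final matrix gives, for each (i, j), the minimum total weight of any directed path from i to j (possibly empty when i = j).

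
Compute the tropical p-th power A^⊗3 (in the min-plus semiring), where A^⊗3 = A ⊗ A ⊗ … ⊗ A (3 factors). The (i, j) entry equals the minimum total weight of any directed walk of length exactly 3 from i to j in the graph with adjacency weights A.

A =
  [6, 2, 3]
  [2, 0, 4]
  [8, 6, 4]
A^⊗3 =
  [4, 2, 6]
  [2, 0, 4]
  [8, 6, 10]

Each entry (A^⊗3)_ij equals the minimum over all length-3 walks i = v_0 → v_1 → … → v_3 = j of Σ_t A[v_t][v_{t+1}]. For example, for (i, j) = (0, 2) we minimise over 9 possible intermediate vertex sequences; the minimum is 6, attained along the walk 0 → 1 → 1 → 2.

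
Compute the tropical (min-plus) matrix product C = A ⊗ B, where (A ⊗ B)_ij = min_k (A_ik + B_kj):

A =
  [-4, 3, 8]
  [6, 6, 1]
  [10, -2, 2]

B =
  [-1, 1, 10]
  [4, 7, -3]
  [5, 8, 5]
A ⊗ B =
  [-5, -3, 0]
  [5, 7, 3]
  [2, 5, -5]

Apply the min-plus product entry-by-entry:
  C[0][0] = min over k of (A[0][0] + B[0][0] = -4 + -1 = -5, A[0][1] + B[1][0] = 3 + 4 = 7, A[0][2] + B[2][0] = 8 + 5 = 13) = -5 (attained at k = 0)
  C[0][1] = min over k of (A[0][0] + B[0][1] = -4 + 1 = -3, A[0][1] + B[1][1] = 3 + 7 = 10, A[0][2] + B[2][1] = 8 + 8 = 16) = -3 (attained at k = 0)
  C[0][2] = min over k of (A[0][0] + B[0][2] = -4 + 10 = 6, A[0][1] + B[1][2] = 3 + -3 = 0, A[0][2] + B[2][2] = 8 + 5 = 13) = 0 (attained at k = 1)
  C[1][0] = min over k of (A[1][0] + B[0][0] = 6 + -1 = 5, A[1][1] + B[1][0] = 6 + 4 = 10, A[1][2] + B[2][0] = 1 + 5 = 6) = 5 (attained at k = 0)
  C[1][1] = min over k of (A[1][0] + B[0][1] = 6 + 1 = 7, A[1][1] + B[1][1] = 6 + 7 = 13, A[1][2] + B[2][1] = 1 + 8 = 9) = 7 (attained at k = 0)
  C[1][2] = min over k of (A[1][0] + B[0][2] = 6 + 10 = 16, A[1][1] + B[1][2] = 6 + -3 = 3, A[1][2] + B[2][2] = 1 + 5 = 6) = 3 (attained at k = 1)
  C[2][0] = min over k of (A[2][0] + B[0][0] = 10 + -1 = 9, A[2][1] + B[1][0] = -2 + 4 = 2, A[2][2] + B[2][0] = 2 + 5 = 7) = 2 (attained at k = 1)
  C[2][1] = min over k of (A[2][0] + B[0][1] = 10 + 1 = 11, A[2][1] + B[1][1] = -2 + 7 = 5, A[2][2] + B[2][1] = 2 + 8 = 10) = 5 (attained at k = 1)
  C[2][2] = min over k of (A[2][0] + B[0][2] = 10 + 10 = 20, A[2][1] + B[1][2] = -2 + -3 = -5, A[2][2] + B[2][2] = 2 + 5 = 7) = -5 (attained at k = 1)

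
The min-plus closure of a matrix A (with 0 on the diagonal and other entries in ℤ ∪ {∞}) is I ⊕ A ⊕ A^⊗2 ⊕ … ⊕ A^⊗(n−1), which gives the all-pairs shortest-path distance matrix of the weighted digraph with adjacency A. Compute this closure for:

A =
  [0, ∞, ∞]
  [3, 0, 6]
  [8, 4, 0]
Closure =
  [0, ∞, ∞]
  [3, 0, 6]
  [7, 4, 0]

This is the Floyd-Warshall all-pairs shortest-path computation. For each intermediate vertex k = 0, 1, …, 2, update dist[i][j] ← min(dist[i][j], dist[i][k] + dist[k][j]). The final matrix gives, for each (i, j), the minimum total weight of any directed path from i to j (possibly empty when i = j).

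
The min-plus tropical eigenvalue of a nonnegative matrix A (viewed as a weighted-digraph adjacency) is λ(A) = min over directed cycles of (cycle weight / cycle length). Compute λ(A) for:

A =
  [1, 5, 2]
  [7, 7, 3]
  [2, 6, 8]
λ(A) = 1

Enumerate directed cycles and compute their means (weight / length). Sample:
  cycle 0 → 0: weight = 1, length = 1, mean = 1/1 ≈ 1.000
  cycle 1 → 1: weight = 7, length = 1, mean = 7/1 ≈ 7.000
  cycle 2 → 2: weight = 8, length = 1, mean = 8/1 ≈ 8.000
  cycle 0 → 1 → 0: weight = 12, length = 2, mean = 12/2 ≈ 6.000
  cycle 0 → 2 → 0: weight = 4, length = 2, mean = 4/2 ≈ 2.000
  cycle 1 → 0 → 1: weight = 12, length = 2, mean = 12/2 ≈ 6.000
Minimum mean = 1.000, attained e.g. along the cycle 0 → 0 with weight 1 and length 1. So λ(A) = 1/1 = 1.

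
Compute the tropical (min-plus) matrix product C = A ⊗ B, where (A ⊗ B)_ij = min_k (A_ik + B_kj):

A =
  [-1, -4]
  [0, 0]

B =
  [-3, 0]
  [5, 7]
A ⊗ B =
  [-4, -1]
  [-3, 0]

Apply the min-plus product entry-by-entry:
  C[0][0] = min over k of (A[0][0] + B[0][0] = -1 + -3 = -4, A[0][1] + B[1][0] = -4 + 5 = 1) = -4 (attained at k = 0)
  C[0][1] = min over k of (A[0][0] + B[0][1] = -1 + 0 = -1, A[0][1] + B[1][1] = -4 + 7 = 3) = -1 (attained at k = 0)
  C[1][0] = min over k of (A[1][0] + B[0][0] = 0 + -3 = -3, A[1][1] + B[1][0] = 0 + 5 = 5) = -3 (attained at k = 0)
  C[1][1] = min over k of (A[1][0] + B[0][1] = 0 + 0 = 0, A[1][1] + B[1][1] = 0 + 7 = 7) = 0 (attained at k = 0)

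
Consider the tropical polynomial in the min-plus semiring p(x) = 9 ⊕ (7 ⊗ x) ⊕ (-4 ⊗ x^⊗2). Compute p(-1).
p(-1) = -6

A tropical monomial a ⊗ x^⊗i evaluates to a + i · x. Evaluating each term at x = -1:
  Term 0 contributes 9 + 0 · -1 = 9
  Term 1 contributes 7 + 1 · -1 = 6
  Term 2 contributes -4 + 2 · -1 = -6
p(-1) = ⊕ of these = min[9, 6, -6] = -6.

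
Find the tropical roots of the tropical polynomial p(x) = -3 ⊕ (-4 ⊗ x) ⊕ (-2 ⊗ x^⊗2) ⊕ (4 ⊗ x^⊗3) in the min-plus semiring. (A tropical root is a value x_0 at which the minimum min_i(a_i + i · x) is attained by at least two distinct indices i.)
Roots: {-6, -2, 1}

Each tropical root is a break point of the lower envelope of the lines y = a_i + i · x (there are 4 lines, with slopes 0, 1, ..., 3). Only the lines that attain the minimum somewhere contribute to roots; other lines are dominated. Here the surviving (envelope) indices are i = 3, i = 2, i = 1, i = 0.
Intersections between consecutive envelope lines give the roots: for adjacent envelope indices i < j the intersection is x = (a_i − a_j) / (j − i). Reading off the sorted break points: {-6, -2, 1}.
Verification: at each break x_0, at least two indices attain the minimum of min_i(a_i + i · x_0).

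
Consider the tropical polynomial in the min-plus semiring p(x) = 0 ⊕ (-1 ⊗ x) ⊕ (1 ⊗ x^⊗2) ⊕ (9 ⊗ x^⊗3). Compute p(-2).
p(-2) = -3

A tropical monomial a ⊗ x^⊗i evaluates to a + i · x. Evaluating each term at x = -2:
  Term 0 contributes 0 + 0 · -2 = 0
  Term 1 contributes -1 + 1 · -2 = -3
  Term 2 contributes 1 + 2 · -2 = -3
  Term 3 contributes 9 + 3 · -2 = 3
p(-2) = ⊕ of these = min[0, -3, -3, 3] = -3.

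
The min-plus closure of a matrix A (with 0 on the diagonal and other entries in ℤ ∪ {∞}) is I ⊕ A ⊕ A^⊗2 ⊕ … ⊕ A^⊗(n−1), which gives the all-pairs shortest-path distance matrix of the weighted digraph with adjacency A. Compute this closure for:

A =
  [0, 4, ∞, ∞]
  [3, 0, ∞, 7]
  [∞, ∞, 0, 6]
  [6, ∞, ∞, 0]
Closure =
  [0, 4, ∞, 11]
  [3, 0, ∞, 7]
  [12, 16, 0, 6]
  [6, 10, ∞, 0]

This is the Floyd-Warshall all-pairs shortest-path computation. For each intermediate vertex k = 0, 1, …, 3, update dist[i][j] ← min(dist[i][j], dist[i][k] + dist[k][j]). The final matrix gives, for each (i, j), the minimum total weight of any directed path from i to j (possibly empty when i = j).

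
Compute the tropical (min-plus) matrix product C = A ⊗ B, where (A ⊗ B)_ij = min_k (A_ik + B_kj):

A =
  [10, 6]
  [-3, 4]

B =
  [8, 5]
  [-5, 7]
A ⊗ B =
  [1, 13]
  [-1, 2]

Apply the min-plus product entry-by-entry:
  C[0][0] = min over k of (A[0][0] + B[0][0] = 10 + 8 = 18, A[0][1] + B[1][0] = 6 + -5 = 1) = 1 (attained at k = 1)
  C[0][1] = min over k of (A[0][0] + B[0][1] = 10 + 5 = 15, A[0][1] + B[1][1] = 6 + 7 = 13) = 13 (attained at k = 1)
  C[1][0] = min over k of (A[1][0] + B[0][0] = -3 + 8 = 5, A[1][1] + B[1][0] = 4 + -5 = -1) = -1 (attained at k = 1)
  C[1][1] = min over k of (A[1][0] + B[0][1] = -3 + 5 = 2, A[1][1] + B[1][1] = 4 + 7 = 11) = 2 (attained at k = 0)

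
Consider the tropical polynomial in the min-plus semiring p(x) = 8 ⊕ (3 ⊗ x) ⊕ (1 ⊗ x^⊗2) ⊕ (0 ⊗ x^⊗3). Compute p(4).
p(4) = 7

A tropical monomial a ⊗ x^⊗i evaluates to a + i · x. Evaluating each term at x = 4:
  Term 0 contributes 8 + 0 · 4 = 8
  Term 1 contributes 3 + 1 · 4 = 7
  Term 2 contributes 1 + 2 · 4 = 9
  Term 3 contributes 0 + 3 · 4 = 12
p(4) = ⊕ of these = min[8, 7, 9, 12] = 7.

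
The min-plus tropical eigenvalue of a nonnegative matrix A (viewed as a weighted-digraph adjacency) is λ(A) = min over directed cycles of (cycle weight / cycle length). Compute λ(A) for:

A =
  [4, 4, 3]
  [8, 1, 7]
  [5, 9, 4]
λ(A) = 1

Enumerate directed cycles and compute their means (weight / length). Sample:
  cycle 0 → 0: weight = 4, length = 1, mean = 4/1 ≈ 4.000
  cycle 1 → 1: weight = 1, length = 1, mean = 1/1 ≈ 1.000
  cycle 2 → 2: weight = 4, length = 1, mean = 4/1 ≈ 4.000
  cycle 0 → 1 → 0: weight = 12, length = 2, mean = 12/2 ≈ 6.000
  cycle 0 → 2 → 0: weight = 8, length = 2, mean = 8/2 ≈ 4.000
  cycle 1 → 0 → 1: weight = 12, length = 2, mean = 12/2 ≈ 6.000
Minimum mean = 1.000, attained e.g. along the cycle 1 → 1 with weight 1 and length 1. So λ(A) = 1/1 = 1.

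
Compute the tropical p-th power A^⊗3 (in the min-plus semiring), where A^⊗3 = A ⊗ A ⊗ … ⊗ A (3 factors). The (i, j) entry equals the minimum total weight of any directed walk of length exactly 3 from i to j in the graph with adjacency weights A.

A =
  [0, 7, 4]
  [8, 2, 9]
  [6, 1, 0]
A^⊗3 =
  [0, 5, 4]
  [8, 6, 9]
  [6, 1, 0]

Each entry (A^⊗3)_ij equals the minimum over all length-3 walks i = v_0 → v_1 → … → v_3 = j of Σ_t A[v_t][v_{t+1}]. For example, for (i, j) = (0, 2) we minimise over 9 possible intermediate vertex sequences; the minimum is 4, attained along the walk 0 → 0 → 0 → 2.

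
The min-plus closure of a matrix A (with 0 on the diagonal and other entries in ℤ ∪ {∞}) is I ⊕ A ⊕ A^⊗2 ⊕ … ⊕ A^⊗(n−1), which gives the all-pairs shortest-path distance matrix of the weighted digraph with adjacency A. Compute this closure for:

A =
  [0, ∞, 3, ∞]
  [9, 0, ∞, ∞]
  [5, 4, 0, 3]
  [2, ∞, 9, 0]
Closure =
  [0, 7, 3, 6]
  [9, 0, 12, 15]
  [5, 4, 0, 3]
  [2, 9, 5, 0]

This is the Floyd-Warshall all-pairs shortest-path computation. For each intermediate vertex k = 0, 1, …, 3, update dist[i][j] ← min(dist[i][j], dist[i][k] + dist[k][j]). The final matrix gives, for each (i, j), the minimum total weight of any directed path from i to j (possibly empty when i = j).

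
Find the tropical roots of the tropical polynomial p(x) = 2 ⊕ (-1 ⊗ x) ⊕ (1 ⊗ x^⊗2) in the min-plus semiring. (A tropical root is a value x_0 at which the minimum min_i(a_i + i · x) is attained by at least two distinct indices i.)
Roots: {-2, 3}

Each tropical root is a break point of the lower envelope of the lines y = a_i + i · x (there are 3 lines, with slopes 0, 1, ..., 2). Only the lines that attain the minimum somewhere contribute to roots; other lines are dominated. Here the surviving (envelope) indices are i = 2, i = 1, i = 0.
Intersections between consecutive envelope lines give the roots: for adjacent envelope indices i < j the intersection is x = (a_i − a_j) / (j − i). Reading off the sorted break points: {-2, 3}.
Verification: at each break x_0, at least two indices attain the minimum of min_i(a_i + i · x_0).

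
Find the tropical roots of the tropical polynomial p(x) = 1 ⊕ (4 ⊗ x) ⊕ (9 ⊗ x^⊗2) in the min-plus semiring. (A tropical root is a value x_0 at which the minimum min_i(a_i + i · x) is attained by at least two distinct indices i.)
Roots: {-5, -3}

Each tropical root is a break point of the lower envelope of the lines y = a_i + i · x (there are 3 lines, with slopes 0, 1, ..., 2). Only the lines that attain the minimum somewhere contribute to roots; other lines are dominated. Here the surviving (envelope) indices are i = 2, i = 1, i = 0.
Intersections between consecutive envelope lines give the roots: for adjacent envelope indices i < j the intersection is x = (a_i − a_j) / (j − i). Reading off the sorted break points: {-5, -3}.
Verification: at each break x_0, at least two indices attain the minimum of min_i(a_i + i · x_0).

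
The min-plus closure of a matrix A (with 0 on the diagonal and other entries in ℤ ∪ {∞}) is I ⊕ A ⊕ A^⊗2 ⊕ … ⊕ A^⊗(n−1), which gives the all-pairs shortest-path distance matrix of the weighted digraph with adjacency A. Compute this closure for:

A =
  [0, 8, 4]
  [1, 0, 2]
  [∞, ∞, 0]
Closure =
  [0, 8, 4]
  [1, 0, 2]
  [∞, ∞, 0]

This is the Floyd-Warshall all-pairs shortest-path computation. For each intermediate vertex k = 0, 1, …, 2, update dist[i][j] ← min(dist[i][j], dist[i][k] + dist[k][j]). The final matrix gives, for each (i, j), the minimum total weight of any directed path from i to j (possibly empty when i = j).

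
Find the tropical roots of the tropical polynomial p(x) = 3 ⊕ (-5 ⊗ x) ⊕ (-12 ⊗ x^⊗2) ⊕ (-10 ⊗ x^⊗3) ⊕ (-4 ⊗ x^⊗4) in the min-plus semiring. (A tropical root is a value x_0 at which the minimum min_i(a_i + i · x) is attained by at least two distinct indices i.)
Roots: {-6, -2, 7, 8}

Each tropical root is a break point of the lower envelope of the lines y = a_i + i · x (there are 5 lines, with slopes 0, 1, ..., 4). Only the lines that attain the minimum somewhere contribute to roots; other lines are dominated. Here the surviving (envelope) indices are i = 4, i = 3, i = 2, i = 1, i = 0.
Intersections between consecutive envelope lines give the roots: for adjacent envelope indices i < j the intersection is x = (a_i − a_j) / (j − i). Reading off the sorted break points: {-6, -2, 7, 8}.
Verification: at each break x_0, at least two indices attain the minimum of min_i(a_i + i · x_0).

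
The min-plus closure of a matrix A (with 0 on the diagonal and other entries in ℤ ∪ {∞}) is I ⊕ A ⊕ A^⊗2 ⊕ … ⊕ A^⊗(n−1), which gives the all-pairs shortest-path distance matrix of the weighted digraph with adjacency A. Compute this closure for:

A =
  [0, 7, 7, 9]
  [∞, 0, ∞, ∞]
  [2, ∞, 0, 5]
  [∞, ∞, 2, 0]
Closure =
  [0, 7, 7, 9]
  [∞, 0, ∞, ∞]
  [2, 9, 0, 5]
  [4, 11, 2, 0]

This is the Floyd-Warshall all-pairs shortest-path computation. For each intermediate vertex k = 0, 1, …, 3, update dist[i][j] ← min(dist[i][j], dist[i][k] + dist[k][j]). The final matrix gives, for each (i, j), the minimum total weight of any directed path from i to j (possibly empty when i = j).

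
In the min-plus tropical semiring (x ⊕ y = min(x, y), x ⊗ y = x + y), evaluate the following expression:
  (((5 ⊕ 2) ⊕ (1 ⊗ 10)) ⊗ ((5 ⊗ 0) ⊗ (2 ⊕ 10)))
(((5 ⊕ 2) ⊕ (1 ⊗ 10)) ⊗ ((5 ⊗ 0) ⊗ (2 ⊕ 10))) = 9

Expand innermost to outermost. Recall ⊕ takes the minimum of its arguments and ⊗ takes their sum. Working out the expression (((5 ⊕ 2) ⊕ (1 ⊗ 10)) ⊗ ((5 ⊗ 0) ⊗ (2 ⊕ 10))) gives 9.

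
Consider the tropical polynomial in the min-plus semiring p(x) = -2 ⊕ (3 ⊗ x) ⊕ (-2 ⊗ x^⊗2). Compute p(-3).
p(-3) = -8

A tropical monomial a ⊗ x^⊗i evaluates to a + i · x. Evaluating each term at x = -3:
  Term 0 contributes -2 + 0 · -3 = -2
  Term 1 contributes 3 + 1 · -3 = 0
  Term 2 contributes -2 + 2 · -3 = -8
p(-3) = ⊕ of these = min[-2, 0, -8] = -8.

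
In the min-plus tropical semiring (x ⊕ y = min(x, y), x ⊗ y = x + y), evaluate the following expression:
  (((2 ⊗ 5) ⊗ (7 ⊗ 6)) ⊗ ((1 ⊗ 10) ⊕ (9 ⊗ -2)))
(((2 ⊗ 5) ⊗ (7 ⊗ 6)) ⊗ ((1 ⊗ 10) ⊕ (9 ⊗ -2))) = 27

Expand innermost to outermost. Recall ⊕ takes the minimum of its arguments and ⊗ takes their sum. Working out the expression (((2 ⊗ 5) ⊗ (7 ⊗ 6)) ⊗ ((1 ⊗ 10) ⊕ (9 ⊗ -2))) gives 27.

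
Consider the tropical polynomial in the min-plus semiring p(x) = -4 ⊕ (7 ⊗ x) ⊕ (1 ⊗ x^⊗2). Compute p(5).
p(5) = -4

A tropical monomial a ⊗ x^⊗i evaluates to a + i · x. Evaluating each term at x = 5:
  Term 0 contributes -4 + 0 · 5 = -4
  Term 1 contributes 7 + 1 · 5 = 12
  Term 2 contributes 1 + 2 · 5 = 11
p(5) = ⊕ of these = min[-4, 12, 11] = -4.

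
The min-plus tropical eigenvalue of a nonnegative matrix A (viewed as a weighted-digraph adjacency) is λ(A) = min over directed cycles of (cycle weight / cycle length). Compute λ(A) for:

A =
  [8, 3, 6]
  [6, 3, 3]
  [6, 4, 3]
λ(A) = 3

Enumerate directed cycles and compute their means (weight / length). Sample:
  cycle 0 → 0: weight = 8, length = 1, mean = 8/1 ≈ 8.000
  cycle 1 → 1: weight = 3, length = 1, mean = 3/1 ≈ 3.000
  cycle 2 → 2: weight = 3, length = 1, mean = 3/1 ≈ 3.000
  cycle 0 → 1 → 0: weight = 9, length = 2, mean = 9/2 ≈ 4.500
  cycle 0 → 2 → 0: weight = 12, length = 2, mean = 12/2 ≈ 6.000
  cycle 1 → 0 → 1: weight = 9, length = 2, mean = 9/2 ≈ 4.500
Minimum mean = 3.000, attained e.g. along the cycle 1 → 1 with weight 3 and length 1. So λ(A) = 3/1 = 3.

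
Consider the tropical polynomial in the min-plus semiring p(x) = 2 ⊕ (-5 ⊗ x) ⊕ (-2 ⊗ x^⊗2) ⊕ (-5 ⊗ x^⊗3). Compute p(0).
p(0) = -5

A tropical monomial a ⊗ x^⊗i evaluates to a + i · x. Evaluating each term at x = 0:
  Term 0 contributes 2 + 0 · 0 = 2
  Term 1 contributes -5 + 1 · 0 = -5
  Term 2 contributes -2 + 2 · 0 = -2
  Term 3 contributes -5 + 3 · 0 = -5
p(0) = ⊕ of these = min[2, -5, -2, -5] = -5.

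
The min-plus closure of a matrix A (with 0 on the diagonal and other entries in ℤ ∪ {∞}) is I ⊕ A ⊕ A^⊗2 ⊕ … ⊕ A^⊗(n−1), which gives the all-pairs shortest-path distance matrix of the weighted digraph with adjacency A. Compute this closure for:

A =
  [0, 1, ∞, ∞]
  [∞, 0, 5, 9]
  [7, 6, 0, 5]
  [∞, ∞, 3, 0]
Closure =
  [0, 1, 6, 10]
  [12, 0, 5, 9]
  [7, 6, 0, 5]
  [10, 9, 3, 0]

This is the Floyd-Warshall all-pairs shortest-path computation. For each intermediate vertex k = 0, 1, …, 3, update dist[i][j] ← min(dist[i][j], dist[i][k] + dist[k][j]). The final matrix gives, for each (i, j), the minimum total weight of any directed path from i to j (possibly empty when i = j).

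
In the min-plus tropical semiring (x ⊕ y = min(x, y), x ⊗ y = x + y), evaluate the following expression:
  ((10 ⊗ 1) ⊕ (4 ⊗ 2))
((10 ⊗ 1) ⊕ (4 ⊗ 2)) = 6

Expand innermost to outermost. Recall ⊕ takes the minimum of its arguments and ⊗ takes their sum. Working out the expression ((10 ⊗ 1) ⊕ (4 ⊗ 2)) gives 6.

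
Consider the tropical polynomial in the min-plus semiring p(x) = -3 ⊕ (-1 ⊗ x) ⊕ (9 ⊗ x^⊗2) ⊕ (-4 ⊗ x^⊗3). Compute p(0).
p(0) = -4

A tropical monomial a ⊗ x^⊗i evaluates to a + i · x. Evaluating each term at x = 0:
  Term 0 contributes -3 + 0 · 0 = -3
  Term 1 contributes -1 + 1 · 0 = -1
  Term 2 contributes 9 + 2 · 0 = 9
  Term 3 contributes -4 + 3 · 0 = -4
p(0) = ⊕ of these = min[-3, -1, 9, -4] = -4.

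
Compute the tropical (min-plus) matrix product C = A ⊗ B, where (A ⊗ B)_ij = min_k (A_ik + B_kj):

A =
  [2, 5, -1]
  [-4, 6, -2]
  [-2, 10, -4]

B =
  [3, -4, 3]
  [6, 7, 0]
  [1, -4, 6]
A ⊗ B =
  [0, -5, 5]
  [-1, -8, -1]
  [-3, -8, 1]

Apply the min-plus product entry-by-entry:
  C[0][0] = min over k of (A[0][0] + B[0][0] = 2 + 3 = 5, A[0][1] + B[1][0] = 5 + 6 = 11, A[0][2] + B[2][0] = -1 + 1 = 0) = 0 (attained at k = 2)
  C[0][1] = min over k of (A[0][0] + B[0][1] = 2 + -4 = -2, A[0][1] + B[1][1] = 5 + 7 = 12, A[0][2] + B[2][1] = -1 + -4 = -5) = -5 (attained at k = 2)
  C[0][2] = min over k of (A[0][0] + B[0][2] = 2 + 3 = 5, A[0][1] + B[1][2] = 5 + 0 = 5, A[0][2] + B[2][2] = -1 + 6 = 5) = 5 (attained at k = 0)
  C[1][0] = min over k of (A[1][0] + B[0][0] = -4 + 3 = -1, A[1][1] + B[1][0] = 6 + 6 = 12, A[1][2] + B[2][0] = -2 + 1 = -1) = -1 (attained at k = 0)
  C[1][1] = min over k of (A[1][0] + B[0][1] = -4 + -4 = -8, A[1][1] + B[1][1] = 6 + 7 = 13, A[1][2] + B[2][1] = -2 + -4 = -6) = -8 (attained at k = 0)
  C[1][2] = min over k of (A[1][0] + B[0][2] = -4 + 3 = -1, A[1][1] + B[1][2] = 6 + 0 = 6, A[1][2] + B[2][2] = -2 + 6 = 4) = -1 (attained at k = 0)
  C[2][0] = min over k of (A[2][0] + B[0][0] = -2 + 3 = 1, A[2][1] + B[1][0] = 10 + 6 = 16, A[2][2] + B[2][0] = -4 + 1 = -3) = -3 (attained at k = 2)
  C[2][1] = min over k of (A[2][0] + B[0][1] = -2 + -4 = -6, A[2][1] + B[1][1] = 10 + 7 = 17, A[2][2] + B[2][1] = -4 + -4 = -8) = -8 (attained at k = 2)
  C[2][2] = min over k of (A[2][0] + B[0][2] = -2 + 3 = 1, A[2][1] + B[1][2] = 10 + 0 = 10, A[2][2] + B[2][2] = -4 + 6 = 2) = 1 (attained at k = 0)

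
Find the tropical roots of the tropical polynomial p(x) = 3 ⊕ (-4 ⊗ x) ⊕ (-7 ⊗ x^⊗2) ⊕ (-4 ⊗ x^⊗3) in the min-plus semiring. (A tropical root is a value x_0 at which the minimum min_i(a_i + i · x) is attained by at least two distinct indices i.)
Roots: {-3, 3, 7}

Each tropical root is a break point of the lower envelope of the lines y = a_i + i · x (there are 4 lines, with slopes 0, 1, ..., 3). Only the lines that attain the minimum somewhere contribute to roots; other lines are dominated. Here the surviving (envelope) indices are i = 3, i = 2, i = 1, i = 0.
Intersections between consecutive envelope lines give the roots: for adjacent envelope indices i < j the intersection is x = (a_i − a_j) / (j − i). Reading off the sorted break points: {-3, 3, 7}.
Verification: at each break x_0, at least two indices attain the minimum of min_i(a_i + i · x_0).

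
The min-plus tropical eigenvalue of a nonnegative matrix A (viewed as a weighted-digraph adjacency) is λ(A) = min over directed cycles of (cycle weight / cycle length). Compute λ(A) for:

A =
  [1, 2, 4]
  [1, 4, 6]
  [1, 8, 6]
λ(A) = 1

Enumerate directed cycles and compute their means (weight / length). Sample:
  cycle 0 → 0: weight = 1, length = 1, mean = 1/1 ≈ 1.000
  cycle 1 → 1: weight = 4, length = 1, mean = 4/1 ≈ 4.000
  cycle 2 → 2: weight = 6, length = 1, mean = 6/1 ≈ 6.000
  cycle 0 → 1 → 0: weight = 3, length = 2, mean = 3/2 ≈ 1.500
  cycle 0 → 2 → 0: weight = 5, length = 2, mean = 5/2 ≈ 2.500
  cycle 1 → 0 → 1: weight = 3, length = 2, mean = 3/2 ≈ 1.500
Minimum mean = 1.000, attained e.g. along the cycle 0 → 0 with weight 1 and length 1. So λ(A) = 1/1 = 1.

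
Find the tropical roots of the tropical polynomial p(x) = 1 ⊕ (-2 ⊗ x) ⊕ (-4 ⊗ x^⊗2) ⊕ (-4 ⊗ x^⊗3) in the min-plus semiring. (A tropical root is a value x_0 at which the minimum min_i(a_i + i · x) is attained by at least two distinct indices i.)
Roots: {0, 2, 3}

Each tropical root is a break point of the lower envelope of the lines y = a_i + i · x (there are 4 lines, with slopes 0, 1, ..., 3). Only the lines that attain the minimum somewhere contribute to roots; other lines are dominated. Here the surviving (envelope) indices are i = 3, i = 2, i = 1, i = 0.
Intersections between consecutive envelope lines give the roots: for adjacent envelope indices i < j the intersection is x = (a_i − a_j) / (j − i). Reading off the sorted break points: {0, 2, 3}.
Verification: at each break x_0, at least two indices attain the minimum of min_i(a_i + i · x_0).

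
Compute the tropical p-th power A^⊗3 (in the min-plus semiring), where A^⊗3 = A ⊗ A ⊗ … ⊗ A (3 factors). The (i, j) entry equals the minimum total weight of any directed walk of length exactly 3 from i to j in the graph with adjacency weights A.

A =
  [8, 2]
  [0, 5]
A^⊗3 =
  [7, 4]
  [2, 7]

Each entry (A^⊗3)_ij equals the minimum over all length-3 walks i = v_0 → v_1 → … → v_3 = j of Σ_t A[v_t][v_{t+1}]. For example, for (i, j) = (0, 1) we minimise over 4 possible intermediate vertex sequences; the minimum is 4, attained along the walk 0 → 1 → 0 → 1.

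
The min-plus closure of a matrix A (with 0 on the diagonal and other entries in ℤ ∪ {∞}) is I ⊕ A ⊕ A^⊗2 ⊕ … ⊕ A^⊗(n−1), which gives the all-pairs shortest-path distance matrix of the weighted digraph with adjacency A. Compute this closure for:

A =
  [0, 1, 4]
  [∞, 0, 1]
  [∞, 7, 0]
Closure =
  [0, 1, 2]
  [∞, 0, 1]
  [∞, 7, 0]

This is the Floyd-Warshall all-pairs shortest-path computation. For each intermediate vertex k = 0, 1, …, 2, update dist[i][j] ← min(dist[i][j], dist[i][k] + dist[k][j]). The final matrix gives, for each (i, j), the minimum total weight of any directed path from i to j (possibly empty when i = j).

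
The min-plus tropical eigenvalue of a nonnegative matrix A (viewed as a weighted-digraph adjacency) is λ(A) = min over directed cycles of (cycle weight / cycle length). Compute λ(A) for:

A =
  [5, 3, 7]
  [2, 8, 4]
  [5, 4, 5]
λ(A) = 5/2

Enumerate directed cycles and compute their means (weight / length). Sample:
  cycle 0 → 0: weight = 5, length = 1, mean = 5/1 ≈ 5.000
  cycle 1 → 1: weight = 8, length = 1, mean = 8/1 ≈ 8.000
  cycle 2 → 2: weight = 5, length = 1, mean = 5/1 ≈ 5.000
  cycle 0 → 1 → 0: weight = 5, length = 2, mean = 5/2 ≈ 2.500
  cycle 0 → 2 → 0: weight = 12, length = 2, mean = 12/2 ≈ 6.000
  cycle 1 → 0 → 1: weight = 5, length = 2, mean = 5/2 ≈ 2.500
Minimum mean = 2.500, attained e.g. along the cycle 0 → 1 → 0 with weight 5 and length 2. So λ(A) = 5/2 = 5/2.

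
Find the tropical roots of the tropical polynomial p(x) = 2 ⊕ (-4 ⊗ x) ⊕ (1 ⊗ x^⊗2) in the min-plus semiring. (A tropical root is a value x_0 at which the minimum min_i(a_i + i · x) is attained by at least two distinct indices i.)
Roots: {-5, 6}

Each tropical root is a break point of the lower envelope of the lines y = a_i + i · x (there are 3 lines, with slopes 0, 1, ..., 2). Only the lines that attain the minimum somewhere contribute to roots; other lines are dominated. Here the surviving (envelope) indices are i = 2, i = 1, i = 0.
Intersections between consecutive envelope lines give the roots: for adjacent envelope indices i < j the intersection is x = (a_i − a_j) / (j − i). Reading off the sorted break points: {-5, 6}.
Verification: at each break x_0, at least two indices attain the minimum of min_i(a_i + i · x_0).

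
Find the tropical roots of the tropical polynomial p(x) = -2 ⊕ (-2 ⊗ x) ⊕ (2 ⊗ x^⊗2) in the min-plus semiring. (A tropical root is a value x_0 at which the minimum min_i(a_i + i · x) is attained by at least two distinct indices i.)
Roots: {-4, 0}

Each tropical root is a break point of the lower envelope of the lines y = a_i + i · x (there are 3 lines, with slopes 0, 1, ..., 2). Only the lines that attain the minimum somewhere contribute to roots; other lines are dominated. Here the surviving (envelope) indices are i = 2, i = 1, i = 0.
Intersections between consecutive envelope lines give the roots: for adjacent envelope indices i < j the intersection is x = (a_i − a_j) / (j − i). Reading off the sorted break points: {-4, 0}.
Verification: at each break x_0, at least two indices attain the minimum of min_i(a_i + i · x_0).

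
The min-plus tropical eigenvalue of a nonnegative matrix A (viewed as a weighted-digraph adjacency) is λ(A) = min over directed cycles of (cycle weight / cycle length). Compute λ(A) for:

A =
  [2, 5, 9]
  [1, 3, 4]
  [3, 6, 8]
λ(A) = 2

Enumerate directed cycles and compute their means (weight / length). Sample:
  cycle 0 → 0: weight = 2, length = 1, mean = 2/1 ≈ 2.000
  cycle 1 → 1: weight = 3, length = 1, mean = 3/1 ≈ 3.000
  cycle 2 → 2: weight = 8, length = 1, mean = 8/1 ≈ 8.000
  cycle 0 → 1 → 0: weight = 6, length = 2, mean = 6/2 ≈ 3.000
  cycle 0 → 2 → 0: weight = 12, length = 2, mean = 12/2 ≈ 6.000
  cycle 1 → 0 → 1: weight = 6, length = 2, mean = 6/2 ≈ 3.000
Minimum mean = 2.000, attained e.g. along the cycle 0 → 0 with weight 2 and length 1. So λ(A) = 2/1 = 2.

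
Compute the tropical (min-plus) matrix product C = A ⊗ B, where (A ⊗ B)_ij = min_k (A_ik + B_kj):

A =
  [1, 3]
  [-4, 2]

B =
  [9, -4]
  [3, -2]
A ⊗ B =
  [6, -3]
  [5, -8]

Apply the min-plus product entry-by-entry:
  C[0][0] = min over k of (A[0][0] + B[0][0] = 1 + 9 = 10, A[0][1] + B[1][0] = 3 + 3 = 6) = 6 (attained at k = 1)
  C[0][1] = min over k of (A[0][0] + B[0][1] = 1 + -4 = -3, A[0][1] + B[1][1] = 3 + -2 = 1) = -3 (attained at k = 0)
  C[1][0] = min over k of (A[1][0] + B[0][0] = -4 + 9 = 5, A[1][1] + B[1][0] = 2 + 3 = 5) = 5 (attained at k = 0)
  C[1][1] = min over k of (A[1][0] + B[0][1] = -4 + -4 = -8, A[1][1] + B[1][1] = 2 + -2 = 0) = -8 (attained at k = 0)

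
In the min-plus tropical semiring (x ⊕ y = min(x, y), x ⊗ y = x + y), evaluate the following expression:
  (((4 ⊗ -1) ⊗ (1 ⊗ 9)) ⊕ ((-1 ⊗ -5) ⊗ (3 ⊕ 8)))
(((4 ⊗ -1) ⊗ (1 ⊗ 9)) ⊕ ((-1 ⊗ -5) ⊗ (3 ⊕ 8))) = -3

Expand innermost to outermost. Recall ⊕ takes the minimum of its arguments and ⊗ takes their sum. Working out the expression (((4 ⊗ -1) ⊗ (1 ⊗ 9)) ⊕ ((-1 ⊗ -5) ⊗ (3 ⊕ 8))) gives -3.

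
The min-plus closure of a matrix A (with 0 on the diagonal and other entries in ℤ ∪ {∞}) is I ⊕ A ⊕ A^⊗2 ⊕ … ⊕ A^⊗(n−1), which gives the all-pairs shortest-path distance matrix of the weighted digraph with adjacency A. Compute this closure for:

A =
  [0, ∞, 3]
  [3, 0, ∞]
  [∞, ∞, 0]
Closure =
  [0, ∞, 3]
  [3, 0, 6]
  [∞, ∞, 0]

This is the Floyd-Warshall all-pairs shortest-path computation. For each intermediate vertex k = 0, 1, …, 2, update dist[i][j] ← min(dist[i][j], dist[i][k] + dist[k][j]). The final matrix gives, for each (i, j), the minimum total weight of any directed path from i to j (possibly empty when i = j).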